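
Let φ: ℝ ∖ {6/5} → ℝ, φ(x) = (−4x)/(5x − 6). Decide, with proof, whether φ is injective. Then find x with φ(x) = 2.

6/7

Suppose φ(u) = φ(v). Cross-multiplying: (−4u)(5v − 6) = (−4v)(5u − 6).
Expanding both sides and cancelling the symmetric terms leaves 24·(u − v) = 0. Since 24 ≠ 0, u = v. Thus φ is injective.
Solving φ(x) = 2: cross-multiplying gives −4x = 2(5x − 6), which rearranges to −14x = −12, so x = 6/7.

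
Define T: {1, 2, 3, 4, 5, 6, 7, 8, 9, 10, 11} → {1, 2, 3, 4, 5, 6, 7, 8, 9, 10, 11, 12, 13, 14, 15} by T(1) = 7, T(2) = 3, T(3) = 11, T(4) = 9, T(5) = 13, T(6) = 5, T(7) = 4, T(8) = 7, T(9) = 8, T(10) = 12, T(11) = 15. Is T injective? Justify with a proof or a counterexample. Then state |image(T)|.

T(1) = 7 = T(8) with 1 ≠ 8, so T is not injective.
The image of T is {3, 4, 5, 7, 8, 9, 11, 12, 13, 15}, which has 10 elements.

10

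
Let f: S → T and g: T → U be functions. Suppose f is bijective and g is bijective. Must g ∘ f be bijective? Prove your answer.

Injectivity: if g(f(s)) = g(f(t)) then f(s) = f(t) (g injective) so s = t (f injective).
Surjectivity: for c ∈ U pick b with g(b) = c, then a with f(a) = b; then (g ∘ f)(a) = c.
Hence g ∘ f is bijective.

bijective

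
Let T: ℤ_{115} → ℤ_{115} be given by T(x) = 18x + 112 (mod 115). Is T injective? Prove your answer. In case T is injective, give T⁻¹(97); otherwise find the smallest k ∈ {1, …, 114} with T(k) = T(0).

95

By definition, T is injective if T(s) = T(t) implies s = t.
If T(s) = T(t), then 18s ≡ 18t (mod 115). Because gcd(18, 115) = 1, we may cancel 18 to get s ≡ t (mod 115).
So T is injective.
We now compute 18⁻¹ mod 115 explicitly. Euclid's algorithm: 115 = 6·18 + 7, 18 = 2·7 + 4, 7 = 1·4 + 3, 4 = 1·3 + 1; back-substituting gives 1 = 32·18 − 5·115, so 18⁻¹ ≡ 32 (mod 115).
Since T is injective, we compute T⁻¹(97): solve 18x + 112 ≡ 97 (mod 115), i.e. 18x ≡ 100 (mod 115).
Multiplying by 18⁻¹ = 32 gives x ≡ 32·100 = 3200 = 27·115 + 95 ≡ 95 (mod 115).
Check: T(95) = 18·95 + 112 = 1822 = 15·115 + 97 ≡ 97 (mod 115).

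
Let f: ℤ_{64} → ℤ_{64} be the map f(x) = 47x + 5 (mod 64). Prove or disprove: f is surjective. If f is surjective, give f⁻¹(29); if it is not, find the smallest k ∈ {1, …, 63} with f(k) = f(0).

Recall that f is surjective if every y in the codomain equals f(x) for some x in the domain.
Since gcd(47, 64) = 1, 47 is invertible modulo 64. Euclid's algorithm: 64 = 1·47 + 17, 47 = 2·17 + 13, 17 = 1·13 + 4, 13 = 3·4 + 1; back-substituting gives 1 = 15·47 − 11·64, so 47⁻¹ ≡ 15 (mod 64).
Then y ↦ 15(y − 5) is a two-sided inverse to f, so every y ∈ ℤ_{64} has a preimage.
Therefore f is surjective.
Since f is surjective, we find f⁻¹(29): we need 47x ≡ 29 − 5 ≡ 24 (mod 64). Using 47⁻¹ = 15: x ≡ 15·24 = 360 = 5·64 + 40, so x = 40.
Check: f(40) = 47·40 + 5 = 1885 = 29·64 + 29 ≡ 29 (mod 64).

40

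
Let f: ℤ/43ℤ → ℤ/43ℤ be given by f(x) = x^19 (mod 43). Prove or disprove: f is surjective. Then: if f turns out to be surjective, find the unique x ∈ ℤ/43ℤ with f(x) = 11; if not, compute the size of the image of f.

41

Since 43 is prime, the nonzero elements of ℤ/43ℤ form a cyclic group of order 42.
As gcd(19, 42) = 1, raising to the 19th power is a bijection on this group: if a^19 ≡ b^19 then (ab^{−1})^19 = 1, and the only element of order dividing gcd(19, 42) = 1 is 1, so a = b.
With f(0) = 0 this makes f injective on all of ℤ/43ℤ, hence bijective (finite equal-size domain and codomain). In particular f is surjective.
Since f is surjective, we find the preimage of 11. The inverse of x ↦ x^19 on (ℤ/43ℤ)^× is x ↦ x^31, because 19·31 = 589 = 14·42 + 1 ≡ 1 (mod 42) and x^{42} = 1 for x ≠ 0 (Fermat). So f⁻¹(11) = 11^31 mod 43.
Repeated squaring mod 43: 11^1 ≡ 11, 11^2 ≡ 11² = 121 ≡ 35, 11^4 ≡ 35² = 1225 ≡ 21, 11^8 ≡ 21² = 441 ≡ 11, 11^16 ≡ 11² = 121 ≡ 35. Since 31 = 16 + 8 + 4 + 2 + 1, 11^31 ≡ 35·11·21·35·11: 35·11 = 385 ≡ 41, then 41·21 = 861 ≡ 1, then 1·35 = 35, then 35·11 = 385 ≡ 41. So 11^31 ≡ 41 (mod 43).
Hence f⁻¹(11) = 41.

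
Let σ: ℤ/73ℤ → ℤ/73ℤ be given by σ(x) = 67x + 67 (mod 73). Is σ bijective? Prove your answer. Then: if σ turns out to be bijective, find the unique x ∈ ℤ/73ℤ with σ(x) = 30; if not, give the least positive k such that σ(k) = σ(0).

67

If σ(s) = σ(t), then 67s ≡ 67t (mod 73). Because gcd(67, 73) = 1, we may cancel 67 to get s ≡ t (mod 73).
We now compute 67⁻¹ mod 73 explicitly. Euclid's algorithm: 73 = 1·67 + 6, 67 = 11·6 + 1; back-substituting gives 1 = 12·67 − 11·73, so 67⁻¹ ≡ 12 (mod 73).
Then y ↦ 12(y − 67) is a two-sided inverse to σ, so every y ∈ ℤ/73ℤ has a preimage.
Therefore σ is bijective.
Since σ is bijective, we find σ⁻¹(30): we need 67x ≡ 30 − 67 ≡ 36 (mod 73). Using 67⁻¹ = 12: x ≡ 12·36 = 432 = 5·73 + 67, so x = 67.
Check: σ(67) = 67·67 + 67 = 4556 = 62·73 + 30 ≡ 30 (mod 73).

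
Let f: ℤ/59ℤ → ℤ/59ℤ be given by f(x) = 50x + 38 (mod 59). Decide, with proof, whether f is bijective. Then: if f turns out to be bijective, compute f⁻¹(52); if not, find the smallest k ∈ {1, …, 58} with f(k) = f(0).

If f(u) = f(v), then 50u ≡ 50v (mod 59). Because gcd(50, 59) = 1, we may cancel 50 to get u ≡ v (mod 59).
We now compute 50⁻¹ mod 59 explicitly. Euclid's algorithm: 59 = 1·50 + 9, 50 = 5·9 + 5, 9 = 1·5 + 4, 5 = 1·4 + 1; back-substituting gives 1 = 13·50 − 11·59, so 50⁻¹ ≡ 13 (mod 59).
Then y ↦ 13(y − 38) is a two-sided inverse to f, so every y ∈ ℤ/59ℤ has a preimage.
Therefore f is bijective.
Since f is bijective, we compute f⁻¹(52): solve 50x + 38 ≡ 52 (mod 59), i.e. 50x ≡ 14 (mod 59).
Multiplying by 50⁻¹ = 13 gives x ≡ 13·14 = 182 = 3·59 + 5 ≡ 5 (mod 59).
Check: f(5) = 50·5 + 38 = 288 = 4·59 + 52 ≡ 52 (mod 59).

5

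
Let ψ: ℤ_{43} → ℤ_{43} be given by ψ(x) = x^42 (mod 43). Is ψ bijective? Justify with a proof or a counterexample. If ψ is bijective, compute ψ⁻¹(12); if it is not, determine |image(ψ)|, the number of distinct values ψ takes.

ψ(1) = 1^42 = 1.
ψ(2): Repeated squaring mod 43: 2^1 ≡ 2, 2^2 ≡ 2² = 4, 2^4 ≡ 4² = 16, 2^8 ≡ 16² = 256 ≡ 41, 2^16 ≡ 41² = 1681 ≡ 4, 2^32 ≡ 4² = 16. Since 42 = 32 + 8 + 2, 2^42 ≡ 16·41·4: 16·41 = 656 ≡ 11, then 11·4 = 44 ≡ 1. So 2^42 ≡ 1 (mod 43).
So ψ(1) = ψ(2) = 1 while 1 ≠ 2, therefore ψ is not injective, hence not bijective.
Since ψ is not bijective, we determine |image(ψ)|. Computing x^42 mod 43 for each x (by repeated squaring, reducing mod 43 at every step), the values ψ(0), ψ(1), …, ψ(42) are: 0, 1, 1, 1, 1, 1, 1, 1, 1, 1, 1, 1, 1, 1, 1, 1, 1, 1, 1, 1, 1, 1, 1, 1, 1, 1, 1, 1, 1, 1, 1, 1, 1, 1, 1, 1, 1, 1, 1, 1, 1, 1, 1.
The distinct values are {0, 1}; there are 2 of them.

2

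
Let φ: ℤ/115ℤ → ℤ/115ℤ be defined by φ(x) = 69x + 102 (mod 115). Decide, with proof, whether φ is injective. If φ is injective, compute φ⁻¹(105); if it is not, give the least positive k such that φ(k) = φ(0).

5

We have gcd(69, 115) = 23 > 1. Taking x_1 = 0 and x_2 = 5: φ(0) = 102 and φ(5) = 69·5 + 102 = 447 ≡ 102 (mod 115).
So φ(0) = φ(5) while 0 ≠ 5, hence φ is not injective.
Since φ is not injective, we find the least positive k with φ(k) = φ(0): this means 69k ≡ 0 (mod 115), i.e. 115 ∣ 69k. Since gcd(69, 115) = 23, dividing through by 23 this holds exactly when 5 ∣ 3k, and as gcd(3, 5) = 1, exactly when 5 ∣ k.
The smallest positive such k is 5.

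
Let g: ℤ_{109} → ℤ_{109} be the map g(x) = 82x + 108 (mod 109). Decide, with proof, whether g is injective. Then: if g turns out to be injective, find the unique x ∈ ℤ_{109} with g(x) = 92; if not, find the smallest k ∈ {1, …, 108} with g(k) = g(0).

45

If g(u) = g(v), then 82u ≡ 82v (mod 109). Because gcd(82, 109) = 1, we may cancel 82 to get u ≡ v (mod 109).
Therefore g is injective.
We now compute 82⁻¹ mod 109 explicitly. Euclid's algorithm: 109 = 1·82 + 27, 82 = 3·27 + 1; back-substituting gives 1 = 4·82 − 3·109, so 82⁻¹ ≡ 4 (mod 109).
Since g is injective, we compute g⁻¹(92): solve 82x + 108 ≡ 92 (mod 109), i.e. 82x ≡ 93 (mod 109).
Multiplying by 82⁻¹ = 4 gives x ≡ 4·93 = 372 = 3·109 + 45 ≡ 45 (mod 109).
Check: g(45) = 82·45 + 108 = 3798 = 34·109 + 92 ≡ 92 (mod 109).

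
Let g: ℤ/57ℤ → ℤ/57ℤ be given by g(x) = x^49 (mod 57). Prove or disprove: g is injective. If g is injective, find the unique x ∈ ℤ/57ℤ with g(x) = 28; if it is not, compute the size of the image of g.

Computing x^49 mod 57 for each x (by repeated squaring, reducing mod 57 at every step), the values g(0), g(1), …, g(56) are: 0, 1, 41, 33, 28, 17, 42, 7, 8, 6, 13, 11, 12, 34, 2, 48, 43, 35, 18, 19, 20, 3, 52, 47, 36, 4, 26, 27, 25, 32, 30, 31, 53, 21, 10, 5, 54, 37, 38, 39, 22, 14, 9, 55, 23, 45, 46, 44, 51, 49, 50, 15, 40, 29, 24, 16, 56.
Every element of ℤ/57ℤ appears exactly once in this list, so g is a bijection, and in particular injective.
Since g is injective, we read off the preimage of 28 from the same table: g(4) = 28, so g⁻¹(28) = 4.

4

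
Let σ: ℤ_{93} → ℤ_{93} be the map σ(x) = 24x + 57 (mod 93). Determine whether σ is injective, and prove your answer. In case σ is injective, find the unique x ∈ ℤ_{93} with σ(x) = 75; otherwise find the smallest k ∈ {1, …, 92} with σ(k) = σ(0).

We have gcd(24, 93) = 3 > 1. Taking x_1 = 0 and x_2 = 31: σ(0) = 57 and σ(31) = 24·31 + 57 = 801 ≡ 57 (mod 93).
So σ(0) = σ(31) while 0 ≠ 31, thus σ is not injective.
Since σ is not injective, we find the least positive k with σ(k) = σ(0): this means 24k ≡ 0 (mod 93), i.e. 93 ∣ 24k. Since gcd(24, 93) = 3, dividing through by 3 this holds exactly when 31 ∣ 8k, and as gcd(8, 31) = 1, exactly when 31 ∣ k.
The smallest positive such k is 31.

31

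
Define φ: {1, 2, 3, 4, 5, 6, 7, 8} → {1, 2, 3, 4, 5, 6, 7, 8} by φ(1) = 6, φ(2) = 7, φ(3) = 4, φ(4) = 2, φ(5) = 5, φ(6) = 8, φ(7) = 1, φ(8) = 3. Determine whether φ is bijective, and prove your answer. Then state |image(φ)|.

8

The values 6, 7, 4, 2, 5, 8, 1, 3 are a permutation of {1, 2, 3, 4, 5, 6, 7, 8}: each element appears exactly once.
So φ is injective and surjective, hence bijective.
The image of φ is {1, 2, 3, 4, 5, 6, 7, 8}, which has 8 elements.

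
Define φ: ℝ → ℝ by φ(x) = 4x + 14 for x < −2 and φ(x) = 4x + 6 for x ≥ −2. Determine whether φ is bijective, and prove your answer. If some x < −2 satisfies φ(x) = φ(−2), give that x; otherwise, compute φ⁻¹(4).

-4

Both pieces are strictly increasing (slopes 4 and 4), so each is injective on its own interval.
The left piece maps (−∞, −2) onto (−∞, 6); the right piece maps [−2, ∞) onto [−2, ∞).
These images overlap. In particular φ(−2) = −2 (right piece), and solving 4x + 14 = −2 on the left piece gives x = −4 < −2.
So φ(−4) = φ(−2) with −4 ≠ −2, and φ is not injective, hence not bijective. This x = −4 is the requested value below −2.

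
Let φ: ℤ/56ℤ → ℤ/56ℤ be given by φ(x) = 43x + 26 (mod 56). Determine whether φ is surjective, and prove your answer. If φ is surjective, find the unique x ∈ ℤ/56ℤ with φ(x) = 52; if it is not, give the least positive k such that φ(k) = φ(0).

54

By definition, surjectivity means every element of the codomain has a preimage under φ.
Since gcd(43, 56) = 1, 43 is invertible modulo 56. Euclid's algorithm: 56 = 1·43 + 13, 43 = 3·13 + 4, 13 = 3·4 + 1; back-substituting gives 1 = 43·43 − 33·56, so 43⁻¹ ≡ 43 (mod 56).
Then y ↦ 43(y − 26) is a two-sided inverse to φ, so every y ∈ ℤ/56ℤ has a preimage.
Thus φ is surjective.
Since φ is surjective, we find φ⁻¹(52): we need 43x ≡ 52 − 26 ≡ 26 (mod 56). Using 43⁻¹ = 43: x ≡ 43·26 = 1118 = 19·56 + 54, so x = 54.
Check: φ(54) = 43·54 + 26 = 2348 = 41·56 + 52 ≡ 52 (mod 56).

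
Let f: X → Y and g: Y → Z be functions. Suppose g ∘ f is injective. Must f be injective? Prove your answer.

injective

Suppose f(u) = f(v). Applying g: (g ∘ f)(u) = (g ∘ f)(v). Since g ∘ f is injective, u = v. Hence f is injective.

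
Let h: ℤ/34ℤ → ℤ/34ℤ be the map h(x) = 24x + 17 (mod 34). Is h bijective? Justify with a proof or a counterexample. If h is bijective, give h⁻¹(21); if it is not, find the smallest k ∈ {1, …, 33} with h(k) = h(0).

17

Recall that h is injective when h(a) = h(b) forces a = b.
We have gcd(24, 34) = 2 > 1. Taking a = 0 and b = 17: h(0) = 17 and h(17) = 24·17 + 17 = 425 ≡ 17 (mod 34).
So h(0) = h(17) while 0 ≠ 17, therefore h is not injective, hence not bijective.
Since h is not bijective, we find the least positive k with h(k) = h(0): this means 24k ≡ 0 (mod 34), i.e. 34 ∣ 24k. Since gcd(24, 34) = 2, dividing through by 2 this holds exactly when 17 ∣ 12k, and as gcd(12, 17) = 1, exactly when 17 ∣ k.
The smallest positive such k is 17.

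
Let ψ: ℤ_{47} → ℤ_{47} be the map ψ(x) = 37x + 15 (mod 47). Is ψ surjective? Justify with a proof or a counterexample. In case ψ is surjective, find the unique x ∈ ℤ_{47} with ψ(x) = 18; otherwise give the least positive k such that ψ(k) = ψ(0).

42

By definition, ψ is surjective if every y in the codomain equals ψ(x) for some x in the domain.
Since gcd(37, 47) = 1, 37 is invertible modulo 47. Euclid's algorithm: 47 = 1·37 + 10, 37 = 3·10 + 7, 10 = 1·7 + 3, 7 = 2·3 + 1; back-substituting gives 1 = 14·37 − 11·47, so 37⁻¹ ≡ 14 (mod 47).
For any y ∈ ℤ_{47}, x = 14(y − 15) mod 47 satisfies ψ(x) = 37·14(y − 15) + 15 ≡ y (since 37·14 ≡ 1 mod 47). So every y has a preimage.
So ψ is surjective.
Since ψ is surjective, we compute ψ⁻¹(18): solve 37x + 15 ≡ 18 (mod 47), i.e. 37x ≡ 3 (mod 47).
Multiplying by 37⁻¹ = 14 gives x ≡ 14·3 = 42 ≡ 42 (mod 47).
Check: ψ(42) = 37·42 + 15 = 1569 = 33·47 + 18 ≡ 18 (mod 47).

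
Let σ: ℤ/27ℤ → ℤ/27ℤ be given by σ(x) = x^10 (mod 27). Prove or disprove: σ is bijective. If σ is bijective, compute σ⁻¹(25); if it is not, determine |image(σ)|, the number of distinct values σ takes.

σ(0) = 0^10 = 0.
σ(3): Repeated squaring mod 27: 3^1 ≡ 3, 3^2 ≡ 3² = 9, 3^4 ≡ 9² = 81 ≡ 0, 3^8 ≡ 0² = 0. Since 10 = 8 + 2, 3^10 ≡ 0·9: 0·9 = 0. So 3^10 ≡ 0 (mod 27).
So σ(0) = σ(3) = 0 while 0 ≠ 3, thus σ is not injective, hence not bijective.
Since σ is not bijective, we determine |image(σ)|. Computing x^10 mod 27 for each x (by repeated squaring, reducing mod 27 at every step), the values σ(0), σ(1), …, σ(26) are: 0, 1, 25, 0, 4, 22, 0, 7, 19, 0, 10, 16, 0, 13, 13, 0, 16, 10, 0, 19, 7, 0, 22, 4, 0, 25, 1.
The distinct values are {0, 1, 4, 7, 10, 13, 16, 19, 22, 25}; there are 10 of them.

10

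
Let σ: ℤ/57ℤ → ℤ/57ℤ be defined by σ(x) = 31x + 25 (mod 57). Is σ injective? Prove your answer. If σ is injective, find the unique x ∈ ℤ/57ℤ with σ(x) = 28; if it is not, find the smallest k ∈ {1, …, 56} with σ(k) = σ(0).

24

By definition, σ is injective if σ(u) = σ(v) implies u = v.
If σ(u) = σ(v), then 31u ≡ 31v (mod 57). Because gcd(31, 57) = 1, we may cancel 31 to get u ≡ v (mod 57).
Therefore σ is injective.
We now compute 31⁻¹ mod 57 explicitly. Euclid's algorithm: 57 = 1·31 + 26, 31 = 1·26 + 5, 26 = 5·5 + 1; back-substituting gives 1 = 46·31 − 25·57, so 31⁻¹ ≡ 46 (mod 57).
Since σ is injective, we find σ⁻¹(28): we need 31x ≡ 28 − 25 ≡ 3 (mod 57). Using 31⁻¹ = 46: x ≡ 46·3 = 138 = 2·57 + 24, so x = 24.
Check: σ(24) = 31·24 + 25 = 769 = 13·57 + 28 ≡ 28 (mod 57).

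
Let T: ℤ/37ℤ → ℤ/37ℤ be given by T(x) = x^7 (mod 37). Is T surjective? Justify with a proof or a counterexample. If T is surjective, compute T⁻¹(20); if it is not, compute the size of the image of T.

35

Since 37 is prime, the nonzero elements of ℤ/37ℤ form a cyclic group of order 36.
As gcd(7, 36) = 1, raising to the 7th power is a bijection on this group: if u^7 ≡ v^7 then (uv^{−1})^7 = 1, and the only element of order dividing gcd(7, 36) = 1 is 1, so u = v.
With T(0) = 0 this makes T injective on all of ℤ/37ℤ, hence bijective (finite equal-size domain and codomain). In particular T is surjective.
Since T is surjective, we find the preimage of 20. The inverse of x ↦ x^7 on (ℤ/37ℤ)^× is x ↦ x^31, because 7·31 = 217 = 6·36 + 1 ≡ 1 (mod 36) and x^{36} = 1 for x ≠ 0 (Fermat). So T⁻¹(20) = 20^31 mod 37.
Repeated squaring mod 37: 20^1 ≡ 20, 20^2 ≡ 20² = 400 ≡ 30, 20^4 ≡ 30² = 900 ≡ 12, 20^8 ≡ 12² = 144 ≡ 33, 20^16 ≡ 33² = 1089 ≡ 16. Since 31 = 16 + 8 + 4 + 2 + 1, 20^31 ≡ 16·33·12·30·20: 16·33 = 528 ≡ 10, then 10·12 = 120 ≡ 9, then 9·30 = 270 ≡ 11, then 11·20 = 220 ≡ 35. So 20^31 ≡ 35 (mod 37).
Hence T⁻¹(20) = 35.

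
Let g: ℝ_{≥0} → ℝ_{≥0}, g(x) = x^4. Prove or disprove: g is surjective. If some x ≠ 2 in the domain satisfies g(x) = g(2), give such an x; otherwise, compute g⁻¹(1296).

6

For any y ∈ ℝ_{≥0}, x = y^{1/4} ∈ ℝ_{≥0} gives g(x) = y, so g is surjective.
Since x ↦ x^4 is strictly increasing on ℝ_{≥0}, it is injective there, so no x ≠ 2 in the domain has g(x) = g(2). We therefore compute g⁻¹(1296) = 1296^{1/4} = 6 (indeed 6^4 = 1296).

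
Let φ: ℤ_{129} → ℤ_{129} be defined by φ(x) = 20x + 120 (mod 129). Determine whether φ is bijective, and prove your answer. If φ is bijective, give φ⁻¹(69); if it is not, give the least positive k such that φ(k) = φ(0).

If φ(s) = φ(t), then 20s ≡ 20t (mod 129). Because gcd(20, 129) = 1, we may cancel 20 to get s ≡ t (mod 129).
We now compute 20⁻¹ mod 129 explicitly. Euclid's algorithm: 129 = 6·20 + 9, 20 = 2·9 + 2, 9 = 4·2 + 1; back-substituting gives 1 = 71·20 − 11·129, so 20⁻¹ ≡ 71 (mod 129).
For any y ∈ ℤ_{129}, x = 71(y − 120) mod 129 satisfies φ(x) = 20·71(y − 120) + 120 ≡ y (since 20·71 ≡ 1 mod 129). So every y has a preimage.
Hence φ is bijective.
Since φ is bijective, we find φ⁻¹(69): we need 20x ≡ 69 − 120 ≡ 78 (mod 129). Using 20⁻¹ = 71: x ≡ 71·78 = 5538 = 42·129 + 120, so x = 120.
Check: φ(120) = 20·120 + 120 = 2520 = 19·129 + 69 ≡ 69 (mod 129).

120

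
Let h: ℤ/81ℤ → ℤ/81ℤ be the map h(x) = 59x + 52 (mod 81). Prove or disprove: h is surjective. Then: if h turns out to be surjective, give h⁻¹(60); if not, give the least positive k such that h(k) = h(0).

7

Since gcd(59, 81) = 1, 59 is invertible modulo 81. Euclid's algorithm: 81 = 1·59 + 22, 59 = 2·22 + 15, 22 = 1·15 + 7, 15 = 2·7 + 1; back-substituting gives 1 = 11·59 − 8·81, so 59⁻¹ ≡ 11 (mod 81).
For any y ∈ ℤ/81ℤ, x = 11(y − 52) mod 81 satisfies h(x) = 59·11(y − 52) + 52 ≡ y (since 59·11 ≡ 1 mod 81). So every y has a preimage.
Thus h is surjective.
Since h is surjective, we find h⁻¹(60): we need 59x ≡ 60 − 52 ≡ 8 (mod 81). Using 59⁻¹ = 11: x ≡ 11·8 = 88 = 1·81 + 7, so x = 7.
Check: h(7) = 59·7 + 52 = 465 = 5·81 + 60 ≡ 60 (mod 81).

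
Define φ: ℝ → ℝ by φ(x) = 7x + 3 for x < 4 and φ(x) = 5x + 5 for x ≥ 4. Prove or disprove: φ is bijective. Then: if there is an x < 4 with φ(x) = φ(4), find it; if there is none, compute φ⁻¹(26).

Both pieces are strictly increasing (slopes 7 and 5), so each is injective on its own interval.
The left piece maps (−∞, 4) onto (−∞, 31); the right piece maps [4, ∞) onto [25, ∞).
These images overlap. In particular φ(4) = 25 (right piece), and solving 7x + 3 = 25 on the left piece gives x = 22/7 < 4.
So φ(22/7) = φ(4) with 22/7 ≠ 4, and φ is not injective, hence not bijective. This x = 22/7 is the requested value below 4.

22/7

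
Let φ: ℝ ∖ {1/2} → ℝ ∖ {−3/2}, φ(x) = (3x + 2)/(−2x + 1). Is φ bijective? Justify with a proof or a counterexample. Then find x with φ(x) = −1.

-3

Suppose φ(s) = φ(t). Cross-multiplying: (3s + 2)(−2t + 1) = (3t + 2)(−2s + 1).
Expanding both sides and cancelling the symmetric terms leaves 7·(s − t) = 0. Since 7 ≠ 0, s = t. So φ is injective.
For any y ≠ −3/2, solving y(−2x + 1) = 3x + 2 for x gives a well-defined x ≠ 1/2. So φ is surjective.
Hence φ is bijective.
Solving φ(x) = −1: cross-multiplying gives 3x + 2 = −1(−2x + 1), which rearranges to 1x = −3, so x = −3.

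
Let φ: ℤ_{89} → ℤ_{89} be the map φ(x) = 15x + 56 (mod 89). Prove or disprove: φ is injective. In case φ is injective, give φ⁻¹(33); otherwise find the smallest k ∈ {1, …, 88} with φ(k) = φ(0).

If φ(a) = φ(b), then 15a ≡ 15b (mod 89). Because gcd(15, 89) = 1, we may cancel 15 to get a ≡ b (mod 89).
Thus φ is injective.
We now compute 15⁻¹ mod 89 explicitly. Euclid's algorithm: 89 = 5·15 + 14, 15 = 1·14 + 1; back-substituting gives 1 = 6·15 − 1·89, so 15⁻¹ ≡ 6 (mod 89).
Since φ is injective, we find φ⁻¹(33): we need 15x ≡ 33 − 56 ≡ 66 (mod 89). Using 15⁻¹ = 6: x ≡ 6·66 = 396 = 4·89 + 40, so x = 40.
Check: φ(40) = 15·40 + 56 = 656 = 7·89 + 33 ≡ 33 (mod 89).

40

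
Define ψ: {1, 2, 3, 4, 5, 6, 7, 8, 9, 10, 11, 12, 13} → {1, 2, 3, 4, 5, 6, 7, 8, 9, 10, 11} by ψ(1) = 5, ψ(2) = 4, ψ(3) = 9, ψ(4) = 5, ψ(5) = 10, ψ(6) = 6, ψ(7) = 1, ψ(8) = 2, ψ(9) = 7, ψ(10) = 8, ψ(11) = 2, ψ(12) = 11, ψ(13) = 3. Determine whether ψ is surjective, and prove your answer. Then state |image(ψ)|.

11

Every element of the codomain has a preimage: 1 = ψ(7), 2 = ψ(8), 3 = ψ(13), 4 = ψ(2), 5 = ψ(1), 6 = ψ(6), 7 = ψ(9), 8 = ψ(10), 9 = ψ(3), 10 = ψ(5), 11 = ψ(12).
Thus ψ is surjective.
The image of ψ is {1, 2, 3, 4, 5, 6, 7, 8, 9, 10, 11}, which has 11 elements.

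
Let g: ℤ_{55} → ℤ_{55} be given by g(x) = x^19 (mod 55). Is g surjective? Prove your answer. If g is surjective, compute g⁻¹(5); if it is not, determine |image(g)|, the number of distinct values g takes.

Computing x^19 mod 55 for each x (by repeated squaring, reducing mod 55 at every step), the values g(0), g(1), …, g(54) are: 0, 1, 28, 37, 14, 20, 46, 8, 7, 49, 10, 11, 23, 17, 4, 25, 31, 13, 52, 29, 5, 21, 33, 12, 39, 15, 36, 53, 2, 19, 40, 16, 43, 22, 34, 50, 26, 3, 42, 24, 30, 51, 38, 32, 44, 45, 6, 48, 47, 9, 35, 41, 18, 27, 54.
Every element of ℤ_{55} appears exactly once in this list, so g is a bijection, and in particular surjective.
Since g is surjective, we read off the preimage of 5 from the same table: g(20) = 5, so g⁻¹(5) = 20.

20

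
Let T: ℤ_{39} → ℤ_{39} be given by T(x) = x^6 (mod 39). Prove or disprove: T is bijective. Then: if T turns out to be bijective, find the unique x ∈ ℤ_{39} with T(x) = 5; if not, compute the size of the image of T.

T(1) = 1^6 = 1.
T(4): Repeated squaring mod 39: 4^1 ≡ 4, 4^2 ≡ 4² = 16, 4^4 ≡ 16² = 256 ≡ 22. Since 6 = 4 + 2, 4^6 ≡ 22·16: 22·16 = 352 ≡ 1. So 4^6 ≡ 1 (mod 39).
So T(1) = T(4) = 1 while 1 ≠ 4, thus T is not injective, hence not bijective.
Since T is not bijective, we determine |image(T)|. Computing x^6 mod 39 for each x (by repeated squaring, reducing mod 39 at every step), the values T(0), T(1), …, T(38) are: 0, 1, 25, 27, 1, 25, 12, 25, 25, 27, 1, 25, 27, 13, 1, 12, 1, 1, 12, 25, 25, 12, 1, 1, 12, 1, 13, 27, 25, 1, 27, 25, 25, 12, 25, 1, 27, 25, 1.
The distinct values are {0, 1, 12, 13, 25, 27}; there are 6 of them.

6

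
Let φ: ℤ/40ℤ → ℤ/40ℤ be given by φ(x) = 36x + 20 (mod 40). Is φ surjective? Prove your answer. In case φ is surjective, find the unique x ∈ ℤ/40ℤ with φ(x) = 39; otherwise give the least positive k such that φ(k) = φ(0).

10

Recall: surjectivity means every element of the codomain has a preimage under φ.
Since gcd(36, 40) = 4, we have 36x ≡ 0 (mod 4) for all x, so φ(x) ≡ 0 (mod 4).
But 1 ≢ 0 (mod 4), so 1 ∈ ℤ/40ℤ has no preimage. Hence φ is not surjective.
Since φ is not surjective, we find the least positive k with φ(k) = φ(0): this means 36k ≡ 0 (mod 40), i.e. 40 ∣ 36k. Since gcd(36, 40) = 4, dividing through by 4 this holds exactly when 10 ∣ 9k, and as gcd(9, 10) = 1, exactly when 10 ∣ k.
The smallest positive such k is 10.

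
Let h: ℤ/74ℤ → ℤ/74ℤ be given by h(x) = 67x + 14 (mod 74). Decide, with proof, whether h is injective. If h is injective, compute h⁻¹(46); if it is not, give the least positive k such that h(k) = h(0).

If h(a) = h(b), then 67a ≡ 67b (mod 74). Because gcd(67, 74) = 1, we may cancel 67 to get a ≡ b (mod 74).
So h is injective.
We now compute 67⁻¹ mod 74 explicitly. Euclid's algorithm: 74 = 1·67 + 7, 67 = 9·7 + 4, 7 = 1·4 + 3, 4 = 1·3 + 1; back-substituting gives 1 = 21·67 − 19·74, so 67⁻¹ ≡ 21 (mod 74).
Since h is injective, we find h⁻¹(46): we need 67x ≡ 46 − 14 ≡ 32 (mod 74). Using 67⁻¹ = 21: x ≡ 21·32 = 672 = 9·74 + 6, so x = 6.
Check: h(6) = 67·6 + 14 = 416 = 5·74 + 46 ≡ 46 (mod 74).

6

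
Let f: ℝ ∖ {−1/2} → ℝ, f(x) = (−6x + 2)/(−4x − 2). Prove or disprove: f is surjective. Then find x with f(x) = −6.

-1/3

If f(x) = 3/2, cross-multiplying gives −4(−6x + 2) = −6(−4x − 2), which simplifies to −8 = 12 — false.  So 3/2 has no preimage and f is not surjective.
Solving f(x) = −6: cross-multiplying gives −6x + 2 = −6(−4x − 2), which rearranges to −30x = 10, so x = −1/3.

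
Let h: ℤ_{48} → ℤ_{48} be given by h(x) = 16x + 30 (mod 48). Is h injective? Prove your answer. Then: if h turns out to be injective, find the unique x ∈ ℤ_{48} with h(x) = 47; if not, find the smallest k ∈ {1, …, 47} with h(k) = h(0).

We have gcd(16, 48) = 16 > 1. Taking a = 0 and b = 3: h(0) = 30 and h(3) = 16·3 + 30 = 78 ≡ 30 (mod 48).
So h(0) = h(3) while 0 ≠ 3, thus h is not injective.
Since h is not injective, we find the least positive k with h(k) = h(0): this means 16k ≡ 0 (mod 48), i.e. 48 ∣ 16k. Since gcd(16, 48) = 16, dividing through by 16 this holds exactly when 3 ∣ k.
The smallest positive such k is 3.

3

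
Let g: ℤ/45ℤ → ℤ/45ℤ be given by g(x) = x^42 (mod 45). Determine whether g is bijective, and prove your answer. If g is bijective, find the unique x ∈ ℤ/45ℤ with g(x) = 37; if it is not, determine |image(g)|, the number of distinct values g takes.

6

g(1) = 1^42 = 1.
g(4): Repeated squaring mod 45: 4^1 ≡ 4, 4^2 ≡ 4² = 16, 4^4 ≡ 16² = 256 ≡ 31, 4^8 ≡ 31² = 961 ≡ 16, 4^16 ≡ 16² = 256 ≡ 31, 4^32 ≡ 31² = 961 ≡ 16. Since 42 = 32 + 8 + 2, 4^42 ≡ 16·16·16: 16·16 = 256 ≡ 31, then 31·16 = 496 ≡ 1. So 4^42 ≡ 1 (mod 45).
So g(1) = g(4) = 1 while 1 ≠ 4, therefore g is not injective, hence not bijective.
Since g is not bijective, we determine |image(g)|. Computing x^42 mod 45 for each x (by repeated squaring, reducing mod 45 at every step), the values g(0), g(1), …, g(44) are: 0, 1, 19, 9, 1, 10, 36, 19, 19, 36, 10, 1, 9, 19, 1, 0, 1, 19, 9, 1, 10, 36, 19, 19, 36, 10, 1, 9, 19, 1, 0, 1, 19, 9, 1, 10, 36, 19, 19, 36, 10, 1, 9, 19, 1.
The distinct values are {0, 1, 9, 10, 19, 36}; there are 6 of them.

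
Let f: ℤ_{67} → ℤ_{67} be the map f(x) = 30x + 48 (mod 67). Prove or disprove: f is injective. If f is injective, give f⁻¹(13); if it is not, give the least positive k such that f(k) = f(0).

10

By definition, f is injective if f(a) = f(b) implies a = b.
If f(a) = f(b), then 30a ≡ 30b (mod 67). Because gcd(30, 67) = 1, we may cancel 30 to get a ≡ b (mod 67).
Hence f is injective.
We now compute 30⁻¹ mod 67 explicitly. Euclid's algorithm: 67 = 2·30 + 7, 30 = 4·7 + 2, 7 = 3·2 + 1; back-substituting gives 1 = 38·30 − 17·67, so 30⁻¹ ≡ 38 (mod 67).
Since f is injective, we compute f⁻¹(13): solve 30x + 48 ≡ 13 (mod 67), i.e. 30x ≡ 32 (mod 67).
Multiplying by 30⁻¹ = 38 gives x ≡ 38·32 = 1216 = 18·67 + 10 ≡ 10 (mod 67).
Check: f(10) = 30·10 + 48 = 348 = 5·67 + 13 ≡ 13 (mod 67).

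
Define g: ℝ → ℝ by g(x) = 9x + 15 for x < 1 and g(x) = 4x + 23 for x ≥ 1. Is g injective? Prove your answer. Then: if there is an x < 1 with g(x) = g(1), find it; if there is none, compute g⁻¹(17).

2/9

Both pieces are strictly increasing (slopes 9 and 4), so each is injective on its own interval.
The left piece maps (−∞, 1) onto (−∞, 24); the right piece maps [1, ∞) onto [27, ∞).
These images are disjoint, so no value is attained by both pieces. So g is injective.
Because the two images are disjoint, no x < 1 has g(x) = g(1), so we compute g⁻¹(17): 17 lies in (−∞, 24), so solve 9x + 15 = 17: x = (17 − 15)/9 = 2/9.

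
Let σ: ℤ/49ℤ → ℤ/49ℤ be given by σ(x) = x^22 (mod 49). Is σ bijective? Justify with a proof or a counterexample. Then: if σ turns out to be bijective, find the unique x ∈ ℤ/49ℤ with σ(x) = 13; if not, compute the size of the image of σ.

σ(0) = 0^22 = 0.
σ(7): Repeated squaring mod 49: 7^1 ≡ 7, 7^2 ≡ 7² = 49 ≡ 0, 7^4 ≡ 0² = 0, 7^8 ≡ 0² = 0, 7^16 ≡ 0² = 0. Since 22 = 16 + 4 + 2, 7^22 ≡ 0·0·0: 0·0 = 0, then 0·0 = 0. So 7^22 ≡ 0 (mod 49).
So σ(0) = σ(7) = 0 while 0 ≠ 7, so σ is not injective, hence not bijective.
Since σ is not bijective, we determine |image(σ)|. Computing x^22 mod 49 for each x (by repeated squaring, reducing mod 49 at every step), the values σ(0), σ(1), …, σ(48) are: 0, 1, 2, 46, 4, 44, 43, 0, 8, 9, 39, 11, 37, 36, 0, 15, 16, 32, 18, 30, 29, 0, 22, 23, 25, 25, 23, 22, 0, 29, 30, 18, 32, 16, 15, 0, 36, 37, 11, 39, 9, 8, 0, 43, 44, 4, 46, 2, 1.
The distinct values are {0, 1, 2, 4, 8, 9, 11, 15, 16, 18, 22, 23, 25, 29, 30, 32, 36, 37, 39, 43, 44, 46}; there are 22 of them.

22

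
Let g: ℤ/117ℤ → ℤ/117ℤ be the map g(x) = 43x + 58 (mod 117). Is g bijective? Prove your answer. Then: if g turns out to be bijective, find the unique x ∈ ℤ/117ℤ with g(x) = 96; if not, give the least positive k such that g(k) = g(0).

107

Suppose g(a) = g(b) in ℤ/117ℤ. Then 43a + 58 ≡ 43b + 58 (mod 117), thus 43(a − b) ≡ 0 (mod 117).
Since gcd(43, 117) = 1, 43 is invertible modulo 117, so a − b ≡ 0 (mod 117), i.e. a = b.
We now compute 43⁻¹ mod 117 explicitly. Euclid's algorithm: 117 = 2·43 + 31, 43 = 1·31 + 12, 31 = 2·12 + 7, 12 = 1·7 + 5, 7 = 1·5 + 2, 5 = 2·2 + 1; back-substituting gives 1 = 49·43 − 18·117, so 43⁻¹ ≡ 49 (mod 117).
For any y ∈ ℤ/117ℤ, x = 49(y − 58) mod 117 satisfies g(x) = 43·49(y − 58) + 58 ≡ y (since 43·49 ≡ 1 mod 117). So every y has a preimage.
Hence g is bijective.
Since g is bijective, we compute g⁻¹(96): solve 43x + 58 ≡ 96 (mod 117), i.e. 43x ≡ 38 (mod 117).
Multiplying by 43⁻¹ = 49 gives x ≡ 49·38 = 1862 = 15·117 + 107 ≡ 107 (mod 117).
Check: g(107) = 43·107 + 58 = 4659 = 39·117 + 96 ≡ 96 (mod 117).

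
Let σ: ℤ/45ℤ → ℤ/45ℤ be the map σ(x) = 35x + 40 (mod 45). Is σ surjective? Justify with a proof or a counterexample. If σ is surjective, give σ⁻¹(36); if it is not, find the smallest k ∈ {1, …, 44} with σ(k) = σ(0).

9

Since gcd(35, 45) = 5, we have 35x ≡ 0 (mod 5) for all x, so σ(x) ≡ 0 (mod 5).
But 1 ≢ 0 (mod 5), so 1 ∈ ℤ/45ℤ has no preimage. Hence σ is not surjective.
Since σ is not surjective, we find the least positive k with σ(k) = σ(0): this means 35k ≡ 0 (mod 45), i.e. 45 ∣ 35k. Since gcd(35, 45) = 5, dividing through by 5 this holds exactly when 9 ∣ 7k, and as gcd(7, 9) = 1, exactly when 9 ∣ k.
The smallest positive such k is 9.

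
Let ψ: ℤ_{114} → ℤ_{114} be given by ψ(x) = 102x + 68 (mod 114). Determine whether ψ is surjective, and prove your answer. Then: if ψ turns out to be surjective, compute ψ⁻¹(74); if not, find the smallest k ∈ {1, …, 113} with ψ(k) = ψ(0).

Recall: surjectivity means every element of the codomain has a preimage under ψ.
Since gcd(102, 114) = 6, we have 102x ≡ 0 (mod 6) for all x, so ψ(x) ≡ 2 (mod 6).
But 0 ≢ 2 (mod 6), so 0 ∈ ℤ_{114} has no preimage. So ψ is not surjective.
Since ψ is not surjective, we find the least positive k with ψ(k) = ψ(0): this means 102k ≡ 0 (mod 114), i.e. 114 ∣ 102k. Since gcd(102, 114) = 6, dividing through by 6 this holds exactly when 19 ∣ 17k, and as gcd(17, 19) = 1, exactly when 19 ∣ k.
The smallest positive such k is 19.

19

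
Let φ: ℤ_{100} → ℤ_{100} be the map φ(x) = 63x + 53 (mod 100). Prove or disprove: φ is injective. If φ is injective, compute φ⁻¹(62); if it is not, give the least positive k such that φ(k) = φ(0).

If φ(s) = φ(t), then 63s ≡ 63t (mod 100). Because gcd(63, 100) = 1, we may cancel 63 to get s ≡ t (mod 100).
Therefore φ is injective.
We now compute 63⁻¹ mod 100 explicitly. Euclid's algorithm: 100 = 1·63 + 37, 63 = 1·37 + 26, 37 = 1·26 + 11, 26 = 2·11 + 4, 11 = 2·4 + 3, 4 = 1·3 + 1; back-substituting gives 1 = 27·63 − 17·100, so 63⁻¹ ≡ 27 (mod 100).
Since φ is injective, we compute φ⁻¹(62): solve 63x + 53 ≡ 62 (mod 100), i.e. 63x ≡ 9 (mod 100).
Multiplying by 63⁻¹ = 27 gives x ≡ 27·9 = 243 = 2·100 + 43 ≡ 43 (mod 100).
Check: φ(43) = 63·43 + 53 = 2762 = 27·100 + 62 ≡ 62 (mod 100).

43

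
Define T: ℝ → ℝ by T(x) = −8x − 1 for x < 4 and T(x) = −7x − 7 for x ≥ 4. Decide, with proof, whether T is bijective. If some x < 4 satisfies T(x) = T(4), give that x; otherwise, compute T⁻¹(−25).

3

Both pieces are strictly decreasing (slopes −8 and −7), so each is injective on its own interval.
The left piece maps (−∞, 4) onto (−33, ∞); the right piece maps [4, ∞) onto (−∞, −35].
The images leave a gap (−33 has no preimage), so T is not surjective, hence not bijective.
Because the two images are disjoint, no x < 4 has T(x) = T(4), so we compute T⁻¹(−25): −25 lies in (−33, ∞), so solve −8x − 1 = −25: x = (−25 + 1)/(−8) = 3.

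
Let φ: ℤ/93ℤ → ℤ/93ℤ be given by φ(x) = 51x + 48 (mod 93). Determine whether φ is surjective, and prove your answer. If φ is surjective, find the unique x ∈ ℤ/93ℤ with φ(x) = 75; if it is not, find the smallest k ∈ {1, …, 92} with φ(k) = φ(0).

31

By definition, surjectivity means every element of the codomain has a preimage under φ.
Since gcd(51, 93) = 3, we have 51x ≡ 0 (mod 3) for all x, so φ(x) ≡ 0 (mod 3).
But 1 ≢ 0 (mod 3), so 1 ∈ ℤ/93ℤ has no preimage. Thus φ is not surjective.
Since φ is not surjective, we find the least positive k with φ(k) = φ(0): this means 51k ≡ 0 (mod 93), i.e. 93 ∣ 51k. Since gcd(51, 93) = 3, dividing through by 3 this holds exactly when 31 ∣ 17k, and as gcd(17, 31) = 1, exactly when 31 ∣ k.
The smallest positive such k is 31.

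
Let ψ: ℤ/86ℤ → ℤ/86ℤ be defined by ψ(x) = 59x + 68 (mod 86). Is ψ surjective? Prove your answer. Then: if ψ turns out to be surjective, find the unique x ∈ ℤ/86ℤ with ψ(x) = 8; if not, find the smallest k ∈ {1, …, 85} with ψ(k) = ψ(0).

Recall: surjectivity means every element of the codomain has a preimage under ψ.
Since gcd(59, 86) = 1, 59 is invertible modulo 86. Euclid's algorithm: 86 = 1·59 + 27, 59 = 2·27 + 5, 27 = 5·5 + 2, 5 = 2·2 + 1; back-substituting gives 1 = 35·59 − 24·86, so 59⁻¹ ≡ 35 (mod 86).
For any y ∈ ℤ/86ℤ, x = 35(y − 68) mod 86 satisfies ψ(x) = 59·35(y − 68) + 68 ≡ y (since 59·35 ≡ 1 mod 86). So every y has a preimage.
So ψ is surjective.
Since ψ is surjective, we compute ψ⁻¹(8): solve 59x + 68 ≡ 8 (mod 86), i.e. 59x ≡ 26 (mod 86).
Multiplying by 59⁻¹ = 35 gives x ≡ 35·26 = 910 = 10·86 + 50 ≡ 50 (mod 86).
Check: ψ(50) = 59·50 + 68 = 3018 = 35·86 + 8 ≡ 8 (mod 86).

50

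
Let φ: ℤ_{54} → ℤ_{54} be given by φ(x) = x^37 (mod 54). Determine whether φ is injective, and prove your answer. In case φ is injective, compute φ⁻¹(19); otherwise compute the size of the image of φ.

φ(0) = 0^37 = 0.
φ(6): Repeated squaring mod 54: 6^1 ≡ 6, 6^2 ≡ 6² = 36, 6^4 ≡ 36² = 1296 ≡ 0, 6^8 ≡ 0² = 0, 6^16 ≡ 0² = 0, 6^32 ≡ 0² = 0. Since 37 = 32 + 4 + 1, 6^37 ≡ 0·0·6: 0·0 = 0, then 0·6 = 0. So 6^37 ≡ 0 (mod 54).
So φ(0) = φ(6) = 0 while 0 ≠ 6, therefore φ is not injective.
Since φ is not injective, we determine |image(φ)|. Computing x^37 mod 54 for each x (by repeated squaring, reducing mod 54 at every step), the values φ(0), φ(1), …, φ(53) are: 0, 1, 2, 27, 4, 5, 0, 7, 8, 27, 10, 11, 0, 13, 14, 27, 16, 17, 0, 19, 20, 27, 22, 23, 0, 25, 26, 27, 28, 29, 0, 31, 32, 27, 34, 35, 0, 37, 38, 27, 40, 41, 0, 43, 44, 27, 46, 47, 0, 49, 50, 27, 52, 53.
The distinct values are {0, 1, 2, 4, 5, 7, 8, 10, 11, 13, 14, 16, 17, 19, 20, 22, 23, 25, 26, 27, 28, 29, 31, 32, 34, 35, 37, 38, 40, 41, 43, 44, 46, 47, 49, 50, 52, 53}; there are 38 of them.

38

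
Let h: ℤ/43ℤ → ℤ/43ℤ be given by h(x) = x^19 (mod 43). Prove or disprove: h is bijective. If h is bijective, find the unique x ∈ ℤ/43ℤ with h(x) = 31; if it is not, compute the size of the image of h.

Since 43 is prime, the nonzero elements of ℤ/43ℤ form a cyclic group of order 42.
As gcd(19, 42) = 1, raising to the 19th power is a bijection on this group: if u^19 ≡ v^19 then (uv^{−1})^19 = 1, and the only element of order dividing gcd(19, 42) = 1 is 1, so u = v.
With h(0) = 0 this makes h injective on all of ℤ/43ℤ, hence bijective (finite equal-size domain and codomain). In particular h is bijective.
Since h is bijective, we find the preimage of 31. The inverse of x ↦ x^19 on (ℤ/43ℤ)^× is x ↦ x^31, because 19·31 = 589 = 14·42 + 1 ≡ 1 (mod 42) and x^{42} = 1 for x ≠ 0 (Fermat). So h⁻¹(31) = 31^31 mod 43.
Repeated squaring mod 43: 31^1 ≡ 31, 31^2 ≡ 31² = 961 ≡ 15, 31^4 ≡ 15² = 225 ≡ 10, 31^8 ≡ 10² = 100 ≡ 14, 31^16 ≡ 14² = 196 ≡ 24. Since 31 = 16 + 8 + 4 + 2 + 1, 31^31 ≡ 24·14·10·15·31: 24·14 = 336 ≡ 35, then 35·10 = 350 ≡ 6, then 6·15 = 90 ≡ 4, then 4·31 = 124 ≡ 38. So 31^31 ≡ 38 (mod 43).
Hence h⁻¹(31) = 38.

38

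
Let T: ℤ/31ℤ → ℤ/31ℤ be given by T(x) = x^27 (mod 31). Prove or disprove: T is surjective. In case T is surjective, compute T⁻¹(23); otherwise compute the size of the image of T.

T(1) = 1^27 = 1.
T(5): Repeated squaring mod 31: 5^1 ≡ 5, 5^2 ≡ 5² = 25, 5^4 ≡ 25² = 625 ≡ 5, 5^8 ≡ 5² = 25, 5^16 ≡ 25² = 625 ≡ 5. Since 27 = 16 + 8 + 2 + 1, 5^27 ≡ 5·25·25·5: 5·25 = 125 ≡ 1, then 1·25 = 25, then 25·5 = 125 ≡ 1. So 5^27 ≡ 1 (mod 31).
So T(1) = T(5) = 1 while 1 ≠ 5, hence T is not injective.
A non-injective map from the 31-element set ℤ/31ℤ to itself takes at most 30 distinct values, so it cannot be surjective. Hence T is not surjective.
Since T is not surjective, we determine |image(T)|. Computing x^27 mod 31 for each x (by repeated squaring, reducing mod 31 at every step), the values T(0), T(1), …, T(30) are: 0, 1, 4, 23, 16, 1, 30, 16, 2, 2, 4, 15, 27, 23, 2, 23, 8, 29, 8, 4, 16, 27, 29, 29, 15, 1, 30, 15, 8, 27, 30.
The distinct values are {0, 1, 2, 4, 8, 15, 16, 23, 27, 29, 30}; there are 11 of them.

11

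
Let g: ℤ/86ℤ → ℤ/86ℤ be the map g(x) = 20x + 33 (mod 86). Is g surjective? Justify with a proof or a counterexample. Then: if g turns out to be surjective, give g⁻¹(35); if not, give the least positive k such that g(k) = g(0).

43

Since gcd(20, 86) = 2, we have 20x ≡ 0 (mod 2) for all x, so g(x) ≡ 1 (mod 2).
But 0 ≢ 1 (mod 2), so 0 ∈ ℤ/86ℤ has no preimage. So g is not surjective.
Since g is not surjective, we find the least positive k with g(k) = g(0): this means 20k ≡ 0 (mod 86), i.e. 86 ∣ 20k. Since gcd(20, 86) = 2, dividing through by 2 this holds exactly when 43 ∣ 10k, and as gcd(10, 43) = 1, exactly when 43 ∣ k.
The smallest positive such k is 43.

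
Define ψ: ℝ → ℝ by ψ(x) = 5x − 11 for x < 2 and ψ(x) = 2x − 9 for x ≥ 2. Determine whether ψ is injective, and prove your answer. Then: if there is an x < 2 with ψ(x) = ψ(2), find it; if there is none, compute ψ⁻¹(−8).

Both pieces are strictly increasing (slopes 5 and 2), so each is injective on its own interval.
The left piece maps (−∞, 2) onto (−∞, −1); the right piece maps [2, ∞) onto [−5, ∞).
These images overlap. In particular ψ(2) = −5 (right piece), and solving 5x − 11 = −5 on the left piece gives x = 6/5 < 2.
So ψ(6/5) = ψ(2) with 6/5 ≠ 2, and ψ is not injective. This x = 6/5 is the requested value below 2.

6/5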